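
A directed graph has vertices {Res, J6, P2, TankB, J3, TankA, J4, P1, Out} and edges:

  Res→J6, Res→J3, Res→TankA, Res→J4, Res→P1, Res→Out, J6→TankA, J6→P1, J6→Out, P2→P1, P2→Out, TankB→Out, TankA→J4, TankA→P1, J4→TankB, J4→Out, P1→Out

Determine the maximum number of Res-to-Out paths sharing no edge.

Assign every edge capacity 1; by Menger, the answer equals the max flow.
Path Res→Out (+1); total 1.
Path Res→J6→Out (+1); total 2.
Path Res→J4→Out (+1); total 3.
Path Res→P1→Out (+1); total 4.
Path Res→TankA→J4→TankB→Out (+1); total 5.
No residual Res→Out path; max flow = 5.
Certifying cut of size 5: {Res→J4, Res→J6, Res→Out, Res→P1, Res→TankA}.

5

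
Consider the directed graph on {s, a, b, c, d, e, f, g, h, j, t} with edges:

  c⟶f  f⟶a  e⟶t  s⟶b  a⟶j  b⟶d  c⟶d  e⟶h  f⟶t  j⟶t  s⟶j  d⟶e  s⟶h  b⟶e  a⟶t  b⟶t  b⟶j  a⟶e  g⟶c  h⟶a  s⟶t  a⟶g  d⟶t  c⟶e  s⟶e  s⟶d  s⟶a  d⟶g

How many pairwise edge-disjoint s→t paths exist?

Assign every edge capacity 1; by Menger, the answer equals the max flow.
Path s→t (+1); total 1.
Path s→a→t (+1); total 2.
Path s→b→t (+1); total 3.
Path s→d→t (+1); total 4.
Path s→e→t (+1); total 5.
Path s→j→t (+1); total 6.
Path s→h→a→g→c→f→t (+1); total 7.
No residual s→t path; max flow = 7.
Certifying cut of size 7: {s→a, s→b, s→d, s→e, s→h, s→j, s→t}.

7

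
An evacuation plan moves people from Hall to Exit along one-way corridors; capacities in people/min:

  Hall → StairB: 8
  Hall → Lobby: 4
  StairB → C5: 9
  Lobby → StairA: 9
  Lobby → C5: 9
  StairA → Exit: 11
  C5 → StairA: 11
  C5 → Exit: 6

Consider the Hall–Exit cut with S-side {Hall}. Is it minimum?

Yes — it is a minimum cut (capacity 12).

Given cut capacity: 8 + 4 = 12.
Augment Hall→StairB→C5→Exit: bottleneck 6, flow now 6.
Augment Hall→Lobby→StairA→Exit: bottleneck 4, flow now 10.
Augment Hall→StairB→C5→StairA→Exit: bottleneck 2, flow now 12.
No augmenting path remains; maximum flow = 12.
Cut capacity 12 equals the max flow, so it is a minimum cut.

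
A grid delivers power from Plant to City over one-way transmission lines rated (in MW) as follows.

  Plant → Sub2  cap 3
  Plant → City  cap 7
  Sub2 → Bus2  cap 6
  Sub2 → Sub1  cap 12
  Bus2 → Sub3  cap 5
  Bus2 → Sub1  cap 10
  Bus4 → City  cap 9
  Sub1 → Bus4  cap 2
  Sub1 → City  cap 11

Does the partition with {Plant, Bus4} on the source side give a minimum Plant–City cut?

No — its capacity is 19, but the minimum cut has capacity 10.

Given cut capacity: 3 + 7 + 9 = 19.
Augment Plant→City: bottleneck 7, flow now 7.
Augment Plant→Sub2→Sub1→City: bottleneck 3, flow now 10.
No augmenting path remains; maximum flow = 10.
In the residual graph, reachable from Plant: {Plant}.
Min-cut edges: Plant→Sub2 (3), Plant→City (7); capacity 3 + 7 = 10.
Cut capacity 19 exceeds the max flow 10, so it is not minimum.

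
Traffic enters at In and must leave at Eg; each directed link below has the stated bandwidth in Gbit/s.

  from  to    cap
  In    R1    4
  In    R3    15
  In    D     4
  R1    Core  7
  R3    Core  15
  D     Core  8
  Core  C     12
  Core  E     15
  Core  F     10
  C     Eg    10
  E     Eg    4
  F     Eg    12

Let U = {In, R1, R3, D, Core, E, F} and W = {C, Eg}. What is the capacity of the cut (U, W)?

Edges leaving {In, R1, R3, D, Core, E, F}: Core→C (12), E→Eg (4), F→Eg (12).
Cut capacity = 12 + 4 + 12 = 28.

28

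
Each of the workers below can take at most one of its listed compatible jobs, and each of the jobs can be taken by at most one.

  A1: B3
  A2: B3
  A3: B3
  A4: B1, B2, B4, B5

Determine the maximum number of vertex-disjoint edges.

Unit-capacity flow: source→left, listed edges, right→sink; max matching = max flow.
Augmenting path A1→B3 (+1); matched 1.
Augmenting path A4→B1 (+1); matched 2.
No augmenting path remains; maximum matching = 2.
König certificate: {A4, B3} is a vertex cover of size 2 (every listed pair touches it), so no matching can be larger.

2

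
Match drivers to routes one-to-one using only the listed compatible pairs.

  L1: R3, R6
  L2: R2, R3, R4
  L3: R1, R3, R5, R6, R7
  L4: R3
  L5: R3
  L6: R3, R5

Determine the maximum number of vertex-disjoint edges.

5

Unit-capacity flow: source→left, listed edges, right→sink; max matching = max flow.
Augmenting path L1→R3 (+1); matched 1.
Augmenting path L2→R2 (+1); matched 2.
Augmenting path L3→R1 (+1); matched 3.
Augmenting path L6→R5 (+1); matched 4.
Augmenting path L4→R3→L1→R6 (+1); matched 5.
No augmenting path remains; maximum matching = 5.
König certificate: {L1, L2, L3, L6, R3} is a vertex cover of size 5 (every listed pair touches it), so no matching can be larger.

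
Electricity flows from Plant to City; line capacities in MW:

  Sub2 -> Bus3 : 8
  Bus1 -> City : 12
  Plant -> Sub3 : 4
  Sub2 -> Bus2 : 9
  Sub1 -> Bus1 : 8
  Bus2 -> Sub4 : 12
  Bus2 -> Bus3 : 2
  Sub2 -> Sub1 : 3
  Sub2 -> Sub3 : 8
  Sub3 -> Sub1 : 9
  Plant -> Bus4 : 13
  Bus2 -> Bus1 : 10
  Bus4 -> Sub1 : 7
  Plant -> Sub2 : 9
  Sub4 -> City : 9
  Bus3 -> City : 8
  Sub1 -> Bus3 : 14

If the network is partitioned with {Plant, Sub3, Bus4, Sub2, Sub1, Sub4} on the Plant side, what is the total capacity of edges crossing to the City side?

Edges leaving {Plant, Sub3, Bus4, Sub2, Sub1, Sub4}: Sub2→Bus2 (9), Sub2→Bus3 (8), Sub1→Bus3 (14), Sub1→Bus1 (8), Sub4→City (9).
Cut capacity = 9 + 8 + 14 + 8 + 9 = 48.

48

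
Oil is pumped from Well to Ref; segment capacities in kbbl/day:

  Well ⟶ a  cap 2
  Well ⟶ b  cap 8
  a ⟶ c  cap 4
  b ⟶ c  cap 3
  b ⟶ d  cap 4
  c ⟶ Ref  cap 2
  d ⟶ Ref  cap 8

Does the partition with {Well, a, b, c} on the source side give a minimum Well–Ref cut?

Yes — it is a minimum cut (capacity 6).

Given cut capacity: 4 + 2 = 6.
Augment Well→a→c→Ref: bottleneck 2, flow now 2.
Augment Well→b→d→Ref: bottleneck 4, flow now 6.
No augmenting path remains; maximum flow = 6.
Cut capacity 6 equals the max flow, so it is a minimum cut.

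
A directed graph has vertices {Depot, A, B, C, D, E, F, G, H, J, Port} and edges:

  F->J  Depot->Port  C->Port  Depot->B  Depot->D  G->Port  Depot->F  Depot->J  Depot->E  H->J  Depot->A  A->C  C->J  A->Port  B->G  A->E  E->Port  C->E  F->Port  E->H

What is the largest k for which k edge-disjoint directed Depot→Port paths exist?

Assign every edge capacity 1; by Menger, the answer equals the max flow.
Path Depot→Port (+1); total 1.
Path Depot→A→Port (+1); total 2.
Path Depot→E→Port (+1); total 3.
Path Depot→F→Port (+1); total 4.
Path Depot→B→G→Port (+1); total 5.
No residual Depot→Port path; max flow = 5.
Certifying cut of size 5: {Depot→A, Depot→B, Depot→E, Depot→F, Depot→Port}.

5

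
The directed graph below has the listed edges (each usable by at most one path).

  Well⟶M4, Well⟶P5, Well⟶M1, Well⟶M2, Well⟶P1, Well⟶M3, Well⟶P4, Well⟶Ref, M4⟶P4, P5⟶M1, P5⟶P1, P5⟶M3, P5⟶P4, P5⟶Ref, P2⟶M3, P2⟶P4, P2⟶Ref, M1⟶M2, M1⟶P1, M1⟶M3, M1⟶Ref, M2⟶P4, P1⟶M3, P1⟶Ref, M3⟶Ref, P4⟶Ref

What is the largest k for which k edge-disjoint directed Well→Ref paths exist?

Assign every edge capacity 1; by Menger, the answer equals the max flow.
Path Well→Ref (+1); total 1.
Path Well→P5→Ref (+1); total 2.
Path Well→M1→Ref (+1); total 3.
Path Well→P1→Ref (+1); total 4.
Path Well→M3→Ref (+1); total 5.
Path Well→P4→Ref (+1); total 6.
No residual Well→Ref path; max flow = 6.
Certifying cut of size 6: {P4→Ref, Well→M1, Well→M3, Well→P1, Well→P5, Well→Ref}.

6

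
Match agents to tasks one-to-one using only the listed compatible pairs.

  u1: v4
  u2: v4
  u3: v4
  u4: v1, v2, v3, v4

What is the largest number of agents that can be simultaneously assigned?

Unit-capacity flow: source→left, listed edges, right→sink; max matching = max flow.
Augmenting path u1→v4 (+1); matched 1.
Augmenting path u4→v1 (+1); matched 2.
No augmenting path remains; maximum matching = 2.
König certificate: {u4, v4} is a vertex cover of size 2 (every listed pair touches it), so no matching can be larger.

2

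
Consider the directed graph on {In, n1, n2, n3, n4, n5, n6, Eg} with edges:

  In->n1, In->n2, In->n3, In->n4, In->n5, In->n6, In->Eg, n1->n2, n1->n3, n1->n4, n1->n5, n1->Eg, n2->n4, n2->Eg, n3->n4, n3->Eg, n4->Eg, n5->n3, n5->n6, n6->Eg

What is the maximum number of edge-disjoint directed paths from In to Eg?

6

Assign every edge capacity 1; by Menger, the answer equals the max flow.
Path In→Eg (+1); total 1.
Path In→n1→Eg (+1); total 2.
Path In→n2→Eg (+1); total 3.
Path In→n3→Eg (+1); total 4.
Path In→n4→Eg (+1); total 5.
Path In→n6→Eg (+1); total 6.
No residual In→Eg path; max flow = 6.
Certifying cut of size 6: {In→Eg, In→n1, In→n2, n3→Eg, n4→Eg, n6→Eg}.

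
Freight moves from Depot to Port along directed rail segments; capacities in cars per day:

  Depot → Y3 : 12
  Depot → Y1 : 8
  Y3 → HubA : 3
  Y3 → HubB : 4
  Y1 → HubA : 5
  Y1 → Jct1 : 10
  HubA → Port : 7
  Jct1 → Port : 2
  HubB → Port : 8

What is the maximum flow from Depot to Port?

13

Augment Depot→Y3→HubA→Port: bottleneck 3, flow now 3.
Augment Depot→Y3→HubB→Port: bottleneck 4, flow now 7.
Augment Depot→Y1→HubA→Port: bottleneck 4, flow now 11.
Augment Depot→Y1→Jct1→Port: bottleneck 2, flow now 13.
No augmenting path remains; maximum flow = 13.
In the residual graph, reachable from Depot: {Depot, Y3, Y1, HubA, Jct1}.
Min-cut edges: Y3→HubB (4), HubA→Port (7), Jct1→Port (2); capacity 4 + 7 + 2 = 13.
This cut is saturated, so no flow can exceed 13.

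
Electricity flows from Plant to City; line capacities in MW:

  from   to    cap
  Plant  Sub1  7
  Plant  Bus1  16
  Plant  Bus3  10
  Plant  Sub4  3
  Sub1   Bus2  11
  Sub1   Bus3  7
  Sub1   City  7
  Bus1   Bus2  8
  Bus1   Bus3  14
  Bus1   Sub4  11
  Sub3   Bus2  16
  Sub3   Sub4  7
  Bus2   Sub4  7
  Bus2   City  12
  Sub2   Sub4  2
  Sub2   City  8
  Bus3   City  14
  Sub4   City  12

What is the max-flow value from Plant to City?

Augment Plant→Sub1→City: bottleneck 7, flow now 7.
Augment Plant→Bus3→City: bottleneck 10, flow now 17.
Augment Plant→Sub4→City: bottleneck 3, flow now 20.
Augment Plant→Bus1→Bus2→City: bottleneck 8, flow now 28.
Augment Plant→Bus1→Bus3→City: bottleneck 4, flow now 32.
Augment Plant→Bus1→Sub4→City: bottleneck 4, flow now 36.
No augmenting path remains; maximum flow = 36.
In the residual graph, reachable from Plant: {Plant}.
Min-cut edges: Plant→Sub1 (7), Plant→Bus1 (16), Plant→Bus3 (10), Plant→Sub4 (3); capacity 7 + 16 + 10 + 3 = 36.
This cut is saturated, so no flow can exceed 36.

36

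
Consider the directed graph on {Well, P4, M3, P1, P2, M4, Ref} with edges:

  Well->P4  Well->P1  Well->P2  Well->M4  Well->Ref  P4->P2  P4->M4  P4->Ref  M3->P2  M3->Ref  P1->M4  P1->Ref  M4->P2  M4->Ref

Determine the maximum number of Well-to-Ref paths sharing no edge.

4

Assign every edge capacity 1; by Menger, the answer equals the max flow.
Path Well→Ref (+1); total 1.
Path Well→P4→Ref (+1); total 2.
Path Well→P1→Ref (+1); total 3.
Path Well→M4→Ref (+1); total 4.
No residual Well→Ref path; max flow = 4.
Certifying cut of size 4: {Well→M4, Well→P1, Well→P4, Well→Ref}.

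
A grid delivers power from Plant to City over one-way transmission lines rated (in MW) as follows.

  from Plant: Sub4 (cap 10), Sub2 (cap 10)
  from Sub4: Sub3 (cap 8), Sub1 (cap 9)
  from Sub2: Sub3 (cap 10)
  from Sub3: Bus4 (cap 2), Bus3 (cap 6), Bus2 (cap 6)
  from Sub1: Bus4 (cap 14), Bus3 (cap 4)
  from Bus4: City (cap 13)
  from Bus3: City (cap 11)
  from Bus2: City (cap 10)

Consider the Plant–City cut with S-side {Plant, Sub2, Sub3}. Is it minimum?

No — its capacity is 24, but the minimum cut has capacity 20.

Given cut capacity: 10 + 2 + 6 + 6 = 24.
Augment Plant→Sub4→Sub3→Bus4→City: bottleneck 2, flow now 2.
Augment Plant→Sub4→Sub3→Bus3→City: bottleneck 6, flow now 8.
Augment Plant→Sub4→Sub1→Bus4→City: bottleneck 2, flow now 10.
Augment Plant→Sub2→Sub3→Bus2→City: bottleneck 6, flow now 16.
Augment Plant→Sub2→Sub3→Sub4→Sub1→Bus4→City: bottleneck 4, flow now 20. (uses reverse residual edge)
No augmenting path remains; maximum flow = 20.
In the residual graph, reachable from Plant: {Plant}.
Min-cut edges: Plant→Sub4 (10), Plant→Sub2 (10); capacity 10 + 10 = 20.
Cut capacity 24 exceeds the max flow 20, so it is not minimum.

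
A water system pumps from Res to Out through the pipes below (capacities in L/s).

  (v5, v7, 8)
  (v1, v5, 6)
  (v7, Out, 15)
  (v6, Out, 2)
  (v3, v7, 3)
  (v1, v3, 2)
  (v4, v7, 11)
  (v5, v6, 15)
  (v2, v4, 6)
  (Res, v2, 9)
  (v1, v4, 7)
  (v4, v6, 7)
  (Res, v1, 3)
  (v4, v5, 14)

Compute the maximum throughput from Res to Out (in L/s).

9

Augment Res→v1→v3→v7→Out: bottleneck 2, flow now 2.
Augment Res→v1→v4→v6→Out: bottleneck 1, flow now 3.
Augment Res→v2→v4→v6→Out: bottleneck 1, flow now 4.
Augment Res→v2→v4→v7→Out: bottleneck 5, flow now 9.
No augmenting path remains; maximum flow = 9.
In the residual graph, reachable from Res: {Res, v2}.
Min-cut edges: Res→v1 (3), v2→v4 (6); capacity 3 + 6 = 9.
This cut is saturated, so no flow can exceed 9.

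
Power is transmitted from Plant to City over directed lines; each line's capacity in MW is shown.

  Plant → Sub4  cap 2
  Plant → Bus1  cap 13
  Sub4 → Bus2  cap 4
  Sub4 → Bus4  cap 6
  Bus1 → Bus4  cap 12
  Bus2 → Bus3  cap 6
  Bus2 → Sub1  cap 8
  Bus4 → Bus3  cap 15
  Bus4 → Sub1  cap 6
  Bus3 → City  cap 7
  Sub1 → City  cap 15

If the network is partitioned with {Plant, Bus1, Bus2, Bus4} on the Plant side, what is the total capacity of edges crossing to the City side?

Edges leaving {Plant, Bus1, Bus2, Bus4}: Plant→Sub4 (2), Bus2→Bus3 (6), Bus2→Sub1 (8), Bus4→Bus3 (15), Bus4→Sub1 (6).
Cut capacity = 2 + 6 + 8 + 15 + 6 = 37.

37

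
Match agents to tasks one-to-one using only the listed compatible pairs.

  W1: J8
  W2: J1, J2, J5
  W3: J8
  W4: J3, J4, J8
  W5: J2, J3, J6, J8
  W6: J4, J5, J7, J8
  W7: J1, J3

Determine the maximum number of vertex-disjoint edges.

Unit-capacity flow: source→left, listed edges, right→sink; max matching = max flow.
Augmenting path W1→J8 (+1); matched 1.
Augmenting path W2→J1 (+1); matched 2.
Augmenting path W4→J3 (+1); matched 3.
Augmenting path W5→J2 (+1); matched 4.
Augmenting path W6→J4 (+1); matched 5.
Augmenting path W7→J1→W2→J5 (+1); matched 6.
No augmenting path remains; maximum matching = 6.
König certificate: {W2, W4, W5, W6, W7, J8} is a vertex cover of size 6 (every listed pair touches it), so no matching can be larger.

6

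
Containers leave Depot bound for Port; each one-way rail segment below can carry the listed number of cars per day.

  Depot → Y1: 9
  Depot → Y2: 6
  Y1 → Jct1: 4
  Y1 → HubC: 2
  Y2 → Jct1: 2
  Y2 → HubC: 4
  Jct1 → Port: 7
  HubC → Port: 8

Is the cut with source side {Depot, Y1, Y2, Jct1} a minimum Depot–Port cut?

Given cut capacity: 2 + 4 + 7 = 13.
Augment Depot→Y1→Jct1→Port: bottleneck 4, flow now 4.
Augment Depot→Y1→HubC→Port: bottleneck 2, flow now 6.
Augment Depot→Y2→Jct1→Port: bottleneck 2, flow now 8.
Augment Depot→Y2→HubC→Port: bottleneck 4, flow now 12.
No augmenting path remains; maximum flow = 12.
In the residual graph, reachable from Depot: {Depot, Y1}.
Min-cut edges: Depot→Y2 (6), Y1→Jct1 (4), Y1→HubC (2); capacity 6 + 4 + 2 = 12.
Cut capacity 13 exceeds the max flow 12, so it is not minimum.

No — its capacity is 13, but the minimum cut has capacity 12.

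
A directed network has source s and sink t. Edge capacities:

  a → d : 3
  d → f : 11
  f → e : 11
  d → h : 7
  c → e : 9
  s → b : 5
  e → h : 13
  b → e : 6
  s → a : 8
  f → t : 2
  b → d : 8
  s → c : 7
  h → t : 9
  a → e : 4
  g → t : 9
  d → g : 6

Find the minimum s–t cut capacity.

17

Augment s→a→d→f→t: bottleneck 2, flow now 2.
Augment s→a→d→g→t: bottleneck 1, flow now 3.
Augment s→a→e→h→t: bottleneck 4, flow now 7.
Augment s→b→d→g→t: bottleneck 5, flow now 12.
Augment s→c→e→h→t: bottleneck 5, flow now 17.
No augmenting path remains; maximum flow = 17.
By max-flow min-cut, the minimum cut capacity equals the max flow.
In the residual graph, reachable from s: {s, a, c, e, h}.
Min-cut edges: s→b (5), a→d (3), h→t (9); capacity 5 + 3 + 9 = 17.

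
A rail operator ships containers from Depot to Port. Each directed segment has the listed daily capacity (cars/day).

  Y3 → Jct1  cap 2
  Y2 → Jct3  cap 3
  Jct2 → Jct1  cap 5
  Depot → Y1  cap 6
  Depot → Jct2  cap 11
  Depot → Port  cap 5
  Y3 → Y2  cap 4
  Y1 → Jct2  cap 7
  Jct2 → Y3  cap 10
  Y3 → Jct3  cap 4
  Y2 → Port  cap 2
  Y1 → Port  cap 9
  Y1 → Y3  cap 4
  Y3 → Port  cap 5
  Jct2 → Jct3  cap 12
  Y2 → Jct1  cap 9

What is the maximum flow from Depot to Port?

Augment Depot→Port: bottleneck 5, flow now 5.
Augment Depot→Y1→Port: bottleneck 6, flow now 11.
Augment Depot→Jct2→Y3→Port: bottleneck 5, flow now 16.
Augment Depot→Jct2→Y3→Y2→Port: bottleneck 2, flow now 18.
No augmenting path remains; maximum flow = 18.
In the residual graph, reachable from Depot: {Depot, Jct2, Y3, Y2, Jct3, Jct1}.
Min-cut edges: Depot→Y1 (6), Depot→Port (5), Y3→Port (5), Y2→Port (2); capacity 6 + 5 + 5 + 2 = 18.
This cut is saturated, so no flow can exceed 18.

18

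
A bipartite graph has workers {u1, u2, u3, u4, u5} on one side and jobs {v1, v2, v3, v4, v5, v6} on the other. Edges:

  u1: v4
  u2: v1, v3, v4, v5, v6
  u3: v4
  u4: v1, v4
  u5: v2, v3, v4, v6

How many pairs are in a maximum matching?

4

Unit-capacity flow: source→left, listed edges, right→sink; max matching = max flow.
Augmenting path u1→v4 (+1); matched 1.
Augmenting path u2→v1 (+1); matched 2.
Augmenting path u5→v2 (+1); matched 3.
Augmenting path u4→v1→u2→v3 (+1); matched 4.
No augmenting path remains; maximum matching = 4.
König certificate: {u2, u4, u5, v4} is a vertex cover of size 4 (every listed pair touches it), so no matching can be larger.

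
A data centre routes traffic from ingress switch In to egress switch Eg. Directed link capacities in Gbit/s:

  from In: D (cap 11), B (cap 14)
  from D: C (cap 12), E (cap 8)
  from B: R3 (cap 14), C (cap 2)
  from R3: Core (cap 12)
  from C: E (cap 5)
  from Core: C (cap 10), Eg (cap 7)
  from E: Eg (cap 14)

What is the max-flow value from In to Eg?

20

Augment In→D→E→Eg: bottleneck 8, flow now 8.
Augment In→D→C→E→Eg: bottleneck 3, flow now 11.
Augment In→B→R3→Core→Eg: bottleneck 7, flow now 18.
Augment In→B→C→E→Eg: bottleneck 2, flow now 20.
No augmenting path remains; maximum flow = 20.
In the residual graph, reachable from In: {In, D, B, R3, C, Core}.
Min-cut edges: D→E (8), C→E (5), Core→Eg (7); capacity 8 + 5 + 7 = 20.
This cut is saturated, so no flow can exceed 20.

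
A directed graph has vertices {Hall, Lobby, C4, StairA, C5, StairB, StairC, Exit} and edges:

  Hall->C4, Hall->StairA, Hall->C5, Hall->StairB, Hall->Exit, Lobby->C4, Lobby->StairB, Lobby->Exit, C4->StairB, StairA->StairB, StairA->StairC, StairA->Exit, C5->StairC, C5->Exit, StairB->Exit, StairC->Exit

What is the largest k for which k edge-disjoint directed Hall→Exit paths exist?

4

Assign every edge capacity 1; by Menger, the answer equals the max flow.
Path Hall→Exit (+1); total 1.
Path Hall→StairA→Exit (+1); total 2.
Path Hall→C5→Exit (+1); total 3.
Path Hall→StairB→Exit (+1); total 4.
No residual Hall→Exit path; max flow = 4.
Certifying cut of size 4: {Hall→C5, Hall→Exit, Hall→StairA, StairB→Exit}.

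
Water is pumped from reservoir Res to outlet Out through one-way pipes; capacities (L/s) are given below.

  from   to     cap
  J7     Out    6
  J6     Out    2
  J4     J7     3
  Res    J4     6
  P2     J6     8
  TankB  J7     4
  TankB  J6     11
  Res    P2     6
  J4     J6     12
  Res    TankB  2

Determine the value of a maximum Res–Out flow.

Augment Res→J4→J6→Out: bottleneck 2, flow now 2.
Augment Res→J4→J7→Out: bottleneck 3, flow now 5.
Augment Res→TankB→J7→Out: bottleneck 2, flow now 7.
No augmenting path remains; maximum flow = 7.
In the residual graph, reachable from Res: {Res, J4, P2, J6}.
Min-cut edges: Res→TankB (2), J4→J7 (3), J6→Out (2); capacity 2 + 3 + 2 = 7.
This cut is saturated, so no flow can exceed 7.

7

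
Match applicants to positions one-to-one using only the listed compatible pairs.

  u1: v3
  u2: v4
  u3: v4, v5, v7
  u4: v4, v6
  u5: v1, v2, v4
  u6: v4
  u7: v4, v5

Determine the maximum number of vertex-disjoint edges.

Unit-capacity flow: source→left, listed edges, right→sink; max matching = max flow.
Augmenting path u1→v3 (+1); matched 1.
Augmenting path u2→v4 (+1); matched 2.
Augmenting path u3→v5 (+1); matched 3.
Augmenting path u4→v6 (+1); matched 4.
Augmenting path u5→v1 (+1); matched 5.
Augmenting path u7→v5→u3→v7 (+1); matched 6.
No augmenting path remains; maximum matching = 6.
König certificate: {u1, u3, u4, u5, u7, v4} is a vertex cover of size 6 (every listed pair touches it), so no matching can be larger.

6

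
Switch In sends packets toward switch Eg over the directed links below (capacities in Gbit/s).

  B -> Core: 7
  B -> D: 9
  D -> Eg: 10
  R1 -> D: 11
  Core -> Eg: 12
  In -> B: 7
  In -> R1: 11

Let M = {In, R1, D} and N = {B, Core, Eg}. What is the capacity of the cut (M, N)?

Edges leaving {In, R1, D}: In→B (7), D→Eg (10).
Cut capacity = 7 + 10 = 17.

17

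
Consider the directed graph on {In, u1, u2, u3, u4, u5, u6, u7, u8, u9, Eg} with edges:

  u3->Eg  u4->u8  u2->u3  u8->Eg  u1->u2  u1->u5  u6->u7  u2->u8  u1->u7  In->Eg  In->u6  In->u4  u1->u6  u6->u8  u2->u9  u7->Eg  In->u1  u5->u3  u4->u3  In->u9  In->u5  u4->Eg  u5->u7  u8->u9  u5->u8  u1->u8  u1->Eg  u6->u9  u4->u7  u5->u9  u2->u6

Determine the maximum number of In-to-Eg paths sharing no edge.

5

Assign every edge capacity 1; by Menger, the answer equals the max flow.
Path In→Eg (+1); total 1.
Path In→u1→Eg (+1); total 2.
Path In→u4→Eg (+1); total 3.
Path In→u5→u3→Eg (+1); total 4.
Path In→u6→u7→Eg (+1); total 5.
No residual In→Eg path; max flow = 5.
Certifying cut of size 5: {In→Eg, In→u1, In→u4, In→u5, In→u6}.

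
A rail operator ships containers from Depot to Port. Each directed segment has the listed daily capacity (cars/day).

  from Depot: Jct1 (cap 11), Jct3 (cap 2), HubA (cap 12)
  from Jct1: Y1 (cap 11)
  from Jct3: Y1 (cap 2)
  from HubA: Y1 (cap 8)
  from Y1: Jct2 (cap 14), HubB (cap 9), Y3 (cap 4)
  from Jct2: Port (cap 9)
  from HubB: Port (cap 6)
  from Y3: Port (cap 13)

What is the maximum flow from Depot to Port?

19

Augment Depot→Jct1→Y1→Jct2→Port: bottleneck 9, flow now 9.
Augment Depot→Jct1→Y1→HubB→Port: bottleneck 2, flow now 11.
Augment Depot→Jct3→Y1→HubB→Port: bottleneck 2, flow now 13.
Augment Depot→HubA→Y1→HubB→Port: bottleneck 2, flow now 15.
Augment Depot→HubA→Y1→Y3→Port: bottleneck 4, flow now 19.
No augmenting path remains; maximum flow = 19.
In the residual graph, reachable from Depot: {Depot, Jct1, Jct3, HubA, Y1, Jct2, HubB}.
Min-cut edges: Y1→Y3 (4), Jct2→Port (9), HubB→Port (6); capacity 4 + 9 + 6 = 19.
This cut is saturated, so no flow can exceed 19.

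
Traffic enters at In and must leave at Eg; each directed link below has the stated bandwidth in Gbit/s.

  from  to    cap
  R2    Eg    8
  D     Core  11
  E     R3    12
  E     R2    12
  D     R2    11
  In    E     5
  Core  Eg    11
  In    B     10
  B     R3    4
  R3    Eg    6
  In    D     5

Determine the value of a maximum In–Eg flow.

Augment In→E→R3→Eg: bottleneck 5, flow now 5.
Augment In→B→R3→Eg: bottleneck 1, flow now 6.
Augment In→D→Core→Eg: bottleneck 5, flow now 11.
Augment In→B→R3→E→R2→Eg: bottleneck 3, flow now 14. (uses reverse residual edge)
No augmenting path remains; maximum flow = 14.
In the residual graph, reachable from In: {In, B}.
Min-cut edges: In→E (5), In→D (5), B→R3 (4); capacity 5 + 5 + 4 = 14.
This cut is saturated, so no flow can exceed 14.

14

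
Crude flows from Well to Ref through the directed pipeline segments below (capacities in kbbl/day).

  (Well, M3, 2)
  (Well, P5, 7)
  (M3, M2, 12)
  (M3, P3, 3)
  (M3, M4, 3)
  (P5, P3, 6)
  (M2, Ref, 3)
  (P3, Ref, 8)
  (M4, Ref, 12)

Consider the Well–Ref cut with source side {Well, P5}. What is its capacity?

Edges leaving {Well, P5}: Well→M3 (2), P5→P3 (6).
Cut capacity = 2 + 6 = 8.

8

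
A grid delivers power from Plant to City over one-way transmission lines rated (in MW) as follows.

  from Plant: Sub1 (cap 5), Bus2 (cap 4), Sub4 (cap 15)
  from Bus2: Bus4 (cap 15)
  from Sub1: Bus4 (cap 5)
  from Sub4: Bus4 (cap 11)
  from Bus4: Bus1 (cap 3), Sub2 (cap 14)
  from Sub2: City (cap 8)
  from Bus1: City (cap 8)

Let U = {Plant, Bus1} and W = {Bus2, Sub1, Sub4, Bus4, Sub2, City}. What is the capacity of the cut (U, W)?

32

Edges leaving {Plant, Bus1}: Plant→Bus2 (4), Plant→Sub1 (5), Plant→Sub4 (15), Bus1→City (8).
Cut capacity = 4 + 5 + 15 + 8 = 32.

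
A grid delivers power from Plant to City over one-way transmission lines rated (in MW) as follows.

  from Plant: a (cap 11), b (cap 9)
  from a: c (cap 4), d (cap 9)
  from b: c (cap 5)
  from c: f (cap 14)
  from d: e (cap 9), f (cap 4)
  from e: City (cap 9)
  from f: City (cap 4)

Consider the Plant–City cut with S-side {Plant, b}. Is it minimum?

No — its capacity is 16, but the minimum cut has capacity 13.

Given cut capacity: 11 + 5 = 16.
Augment Plant→a→c→f→City: bottleneck 4, flow now 4.
Augment Plant→a→d→e→City: bottleneck 7, flow now 11.
Augment Plant→b→c→a→d→e→City: bottleneck 2, flow now 13. (uses reverse residual edge)
No augmenting path remains; maximum flow = 13.
In the residual graph, reachable from Plant: {Plant, a, b, c, f}.
Min-cut edges: a→d (9), f→City (4); capacity 9 + 4 = 13.
Cut capacity 16 exceeds the max flow 13, so it is not minimum.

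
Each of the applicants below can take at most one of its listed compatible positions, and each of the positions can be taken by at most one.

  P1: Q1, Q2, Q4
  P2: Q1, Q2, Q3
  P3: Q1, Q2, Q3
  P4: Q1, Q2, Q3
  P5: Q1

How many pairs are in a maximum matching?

Unit-capacity flow: source→left, listed edges, right→sink; max matching = max flow.
Augmenting path P1→Q1 (+1); matched 1.
Augmenting path P2→Q2 (+1); matched 2.
Augmenting path P3→Q3 (+1); matched 3.
Augmenting path P4→Q1→P1→Q4 (+1); matched 4.
No augmenting path remains; maximum matching = 4.
König certificate: {P1, Q1, Q2, Q3} is a vertex cover of size 4 (every listed pair touches it), so no matching can be larger.

4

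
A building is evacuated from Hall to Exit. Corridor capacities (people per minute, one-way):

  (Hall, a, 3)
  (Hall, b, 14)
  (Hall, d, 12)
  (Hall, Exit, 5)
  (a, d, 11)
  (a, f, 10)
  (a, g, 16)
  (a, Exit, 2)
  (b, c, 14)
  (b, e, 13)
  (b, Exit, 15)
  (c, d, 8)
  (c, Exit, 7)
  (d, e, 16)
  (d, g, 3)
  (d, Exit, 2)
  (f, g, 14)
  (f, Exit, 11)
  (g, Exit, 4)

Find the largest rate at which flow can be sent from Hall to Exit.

27

Augment Hall→Exit: bottleneck 5, flow now 5.
Augment Hall→a→Exit: bottleneck 2, flow now 7.
Augment Hall→b→Exit: bottleneck 14, flow now 21.
Augment Hall→d→Exit: bottleneck 2, flow now 23.
Augment Hall→a→f→Exit: bottleneck 1, flow now 24.
Augment Hall→d→g→Exit: bottleneck 3, flow now 27.
No augmenting path remains; maximum flow = 27.
In the residual graph, reachable from Hall: {Hall, d, e}.
Min-cut edges: Hall→a (3), Hall→b (14), Hall→Exit (5), d→g (3), d→Exit (2); capacity 3 + 14 + 5 + 3 + 2 = 27.
This cut is saturated, so no flow can exceed 27.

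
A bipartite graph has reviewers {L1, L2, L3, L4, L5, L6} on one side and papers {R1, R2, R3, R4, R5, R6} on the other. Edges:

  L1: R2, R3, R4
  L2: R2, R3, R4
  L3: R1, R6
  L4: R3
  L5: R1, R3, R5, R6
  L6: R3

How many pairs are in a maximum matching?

Unit-capacity flow: source→left, listed edges, right→sink; max matching = max flow.
Augmenting path L1→R2 (+1); matched 1.
Augmenting path L2→R3 (+1); matched 2.
Augmenting path L3→R1 (+1); matched 3.
Augmenting path L5→R5 (+1); matched 4.
Augmenting path L4→R3→L2→R4 (+1); matched 5.
No augmenting path remains; maximum matching = 5.
König certificate: {L1, L2, L3, L5, R3} is a vertex cover of size 5 (every listed pair touches it), so no matching can be larger.

5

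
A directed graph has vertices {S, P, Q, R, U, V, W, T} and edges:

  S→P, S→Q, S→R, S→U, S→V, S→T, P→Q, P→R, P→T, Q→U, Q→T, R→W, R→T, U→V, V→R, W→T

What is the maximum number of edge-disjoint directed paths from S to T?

Assign every edge capacity 1; by Menger, the answer equals the max flow.
Path S→T (+1); total 1.
Path S→P→T (+1); total 2.
Path S→Q→T (+1); total 3.
Path S→R→T (+1); total 4.
Path S→V→R→W→T (+1); total 5.
No residual S→T path; max flow = 5.
Certifying cut of size 5: {S→P, S→Q, S→R, S→T, V→R}.

5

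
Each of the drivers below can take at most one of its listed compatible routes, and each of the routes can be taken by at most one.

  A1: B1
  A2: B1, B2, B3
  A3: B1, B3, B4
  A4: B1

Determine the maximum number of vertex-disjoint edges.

Unit-capacity flow: source→left, listed edges, right→sink; max matching = max flow.
Augmenting path A1→B1 (+1); matched 1.
Augmenting path A2→B2 (+1); matched 2.
Augmenting path A3→B3 (+1); matched 3.
No augmenting path remains; maximum matching = 3.
König certificate: {A2, A3, B1} is a vertex cover of size 3 (every listed pair touches it), so no matching can be larger.

3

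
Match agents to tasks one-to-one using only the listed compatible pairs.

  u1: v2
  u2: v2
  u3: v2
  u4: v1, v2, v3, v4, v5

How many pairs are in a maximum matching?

2

Unit-capacity flow: source→left, listed edges, right→sink; max matching = max flow.
Augmenting path u1→v2 (+1); matched 1.
Augmenting path u4→v1 (+1); matched 2.
No augmenting path remains; maximum matching = 2.
König certificate: {u4, v2} is a vertex cover of size 2 (every listed pair touches it), so no matching can be larger.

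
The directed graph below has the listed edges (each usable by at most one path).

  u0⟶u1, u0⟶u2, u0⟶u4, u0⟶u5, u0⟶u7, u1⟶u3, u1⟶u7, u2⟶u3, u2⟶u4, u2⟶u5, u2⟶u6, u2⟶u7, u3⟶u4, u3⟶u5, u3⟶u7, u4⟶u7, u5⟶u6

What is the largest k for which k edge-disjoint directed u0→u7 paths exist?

4

Assign every edge capacity 1; by Menger, the answer equals the max flow.
Path u0→u7 (+1); total 1.
Path u0→u1→u7 (+1); total 2.
Path u0→u2→u7 (+1); total 3.
Path u0→u4→u7 (+1); total 4.
No residual u0→u7 path; max flow = 4.
Certifying cut of size 4: {u0→u1, u0→u2, u0→u4, u0→u7}.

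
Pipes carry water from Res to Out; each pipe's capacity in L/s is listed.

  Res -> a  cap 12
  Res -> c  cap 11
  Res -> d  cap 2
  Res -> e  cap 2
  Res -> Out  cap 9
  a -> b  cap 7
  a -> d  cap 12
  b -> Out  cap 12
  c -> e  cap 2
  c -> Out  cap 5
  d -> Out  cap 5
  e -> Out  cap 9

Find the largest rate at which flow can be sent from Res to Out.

30

Augment Res→Out: bottleneck 9, flow now 9.
Augment Res→c→Out: bottleneck 5, flow now 14.
Augment Res→d→Out: bottleneck 2, flow now 16.
Augment Res→e→Out: bottleneck 2, flow now 18.
Augment Res→a→b→Out: bottleneck 7, flow now 25.
Augment Res→a→d→Out: bottleneck 3, flow now 28.
Augment Res→c→e→Out: bottleneck 2, flow now 30.
No augmenting path remains; maximum flow = 30.
In the residual graph, reachable from Res: {Res, a, c, d}.
Min-cut edges: Res→e (2), Res→Out (9), a→b (7), c→e (2), c→Out (5), d→Out (5); capacity 2 + 9 + 7 + 2 + 5 + 5 = 30.
This cut is saturated, so no flow can exceed 30.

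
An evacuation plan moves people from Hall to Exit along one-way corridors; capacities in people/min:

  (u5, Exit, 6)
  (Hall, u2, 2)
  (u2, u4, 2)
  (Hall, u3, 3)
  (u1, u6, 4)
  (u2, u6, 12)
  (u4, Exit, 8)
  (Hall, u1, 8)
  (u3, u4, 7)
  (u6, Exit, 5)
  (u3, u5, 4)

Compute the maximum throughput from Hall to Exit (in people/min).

9

Augment Hall→u1→u6→Exit: bottleneck 4, flow now 4.
Augment Hall→u2→u4→Exit: bottleneck 2, flow now 6.
Augment Hall→u3→u4→Exit: bottleneck 3, flow now 9.
No augmenting path remains; maximum flow = 9.
In the residual graph, reachable from Hall: {Hall, u1}.
Min-cut edges: Hall→u2 (2), Hall→u3 (3), u1→u6 (4); capacity 2 + 3 + 4 = 9.
This cut is saturated, so no flow can exceed 9.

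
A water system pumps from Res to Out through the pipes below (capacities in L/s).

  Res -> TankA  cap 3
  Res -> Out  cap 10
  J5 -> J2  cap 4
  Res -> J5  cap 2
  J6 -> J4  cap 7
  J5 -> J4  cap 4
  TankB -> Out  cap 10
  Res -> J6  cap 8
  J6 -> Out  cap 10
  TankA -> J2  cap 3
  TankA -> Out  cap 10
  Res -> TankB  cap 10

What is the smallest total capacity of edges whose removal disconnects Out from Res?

Augment Res→Out: bottleneck 10, flow now 10.
Augment Res→TankB→Out: bottleneck 10, flow now 20.
Augment Res→J6→Out: bottleneck 8, flow now 28.
Augment Res→TankA→Out: bottleneck 3, flow now 31.
No augmenting path remains; maximum flow = 31.
By max-flow min-cut, the minimum cut capacity equals the max flow.
In the residual graph, reachable from Res: {Res, J5, J2, J4}.
Min-cut edges: Res→TankB (10), Res→J6 (8), Res→TankA (3), Res→Out (10); capacity 10 + 8 + 3 + 10 = 31.

31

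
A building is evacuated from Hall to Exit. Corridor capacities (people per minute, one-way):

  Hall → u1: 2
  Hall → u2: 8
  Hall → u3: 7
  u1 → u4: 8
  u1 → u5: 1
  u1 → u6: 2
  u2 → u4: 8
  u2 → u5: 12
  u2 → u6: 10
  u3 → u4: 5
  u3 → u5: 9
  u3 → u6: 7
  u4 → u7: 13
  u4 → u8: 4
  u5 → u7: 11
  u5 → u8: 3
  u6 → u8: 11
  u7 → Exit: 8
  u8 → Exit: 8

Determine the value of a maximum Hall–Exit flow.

Augment Hall→u1→u4→u7→Exit: bottleneck 2, flow now 2.
Augment Hall→u2→u4→u7→Exit: bottleneck 6, flow now 8.
Augment Hall→u2→u4→u8→Exit: bottleneck 2, flow now 10.
Augment Hall→u3→u4→u8→Exit: bottleneck 2, flow now 12.
Augment Hall→u3→u5→u8→Exit: bottleneck 3, flow now 15.
Augment Hall→u3→u6→u8→Exit: bottleneck 1, flow now 16.
No augmenting path remains; maximum flow = 16.
In the residual graph, reachable from Hall: {Hall, u1, u2, u3, u4, u5, u6, u7, u8}.
Min-cut edges: u7→Exit (8), u8→Exit (8); capacity 8 + 8 = 16.
This cut is saturated, so no flow can exceed 16.

16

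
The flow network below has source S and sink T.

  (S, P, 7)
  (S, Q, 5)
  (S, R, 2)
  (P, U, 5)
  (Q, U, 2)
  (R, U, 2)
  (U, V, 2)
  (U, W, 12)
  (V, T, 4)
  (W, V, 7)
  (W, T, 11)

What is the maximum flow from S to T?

9

Augment S→P→U→V→T: bottleneck 2, flow now 2.
Augment S→P→U→W→T: bottleneck 3, flow now 5.
Augment S→Q→U→W→T: bottleneck 2, flow now 7.
Augment S→R→U→W→T: bottleneck 2, flow now 9.
No augmenting path remains; maximum flow = 9.
In the residual graph, reachable from S: {S, P, Q}.
Min-cut edges: S→R (2), P→U (5), Q→U (2); capacity 2 + 5 + 2 = 9.
This cut is saturated, so no flow can exceed 9.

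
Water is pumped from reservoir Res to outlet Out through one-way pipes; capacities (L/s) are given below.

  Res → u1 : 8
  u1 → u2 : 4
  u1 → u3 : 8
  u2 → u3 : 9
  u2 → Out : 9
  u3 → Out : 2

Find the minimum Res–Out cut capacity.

Augment Res→u1→u2→Out: bottleneck 4, flow now 4.
Augment Res→u1→u3→Out: bottleneck 2, flow now 6.
No augmenting path remains; maximum flow = 6.
By max-flow min-cut, the minimum cut capacity equals the max flow.
In the residual graph, reachable from Res: {Res, u1, u3}.
Min-cut edges: u1→u2 (4), u3→Out (2); capacity 4 + 2 = 6.

6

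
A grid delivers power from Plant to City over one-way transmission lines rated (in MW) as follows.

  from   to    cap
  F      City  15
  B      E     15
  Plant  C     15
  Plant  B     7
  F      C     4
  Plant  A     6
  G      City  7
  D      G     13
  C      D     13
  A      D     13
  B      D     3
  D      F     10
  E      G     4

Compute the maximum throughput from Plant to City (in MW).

Augment Plant→A→D→F→City: bottleneck 6, flow now 6.
Augment Plant→B→D→F→City: bottleneck 3, flow now 9.
Augment Plant→B→E→G→City: bottleneck 4, flow now 13.
Augment Plant→C→D→F→City: bottleneck 1, flow now 14.
Augment Plant→C→D→G→City: bottleneck 3, flow now 17.
No augmenting path remains; maximum flow = 17.
In the residual graph, reachable from Plant: {Plant, A, B, C, D, E, G}.
Min-cut edges: D→F (10), G→City (7); capacity 10 + 7 = 17.
This cut is saturated, so no flow can exceed 17.

17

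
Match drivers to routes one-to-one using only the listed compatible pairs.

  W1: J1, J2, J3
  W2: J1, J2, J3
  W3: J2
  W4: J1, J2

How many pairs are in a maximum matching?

Unit-capacity flow: source→left, listed edges, right→sink; max matching = max flow.
Augmenting path W1→J1 (+1); matched 1.
Augmenting path W2→J2 (+1); matched 2.
Augmenting path W3→J2→W2→J3 (+1); matched 3.
No augmenting path remains; maximum matching = 3.
König certificate: {J1, J2, J3} is a vertex cover of size 3 (every listed pair touches it), so no matching can be larger.

3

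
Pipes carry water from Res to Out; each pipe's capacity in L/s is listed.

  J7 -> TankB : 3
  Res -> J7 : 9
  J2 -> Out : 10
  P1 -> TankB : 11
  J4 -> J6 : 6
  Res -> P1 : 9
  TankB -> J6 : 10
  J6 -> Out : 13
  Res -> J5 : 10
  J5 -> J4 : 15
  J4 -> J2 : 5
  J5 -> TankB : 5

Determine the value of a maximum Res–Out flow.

18

Augment Res→J7→TankB→J6→Out: bottleneck 3, flow now 3.
Augment Res→J5→TankB→J6→Out: bottleneck 5, flow now 8.
Augment Res→J5→J4→J6→Out: bottleneck 5, flow now 13.
Augment Res→P1→TankB→J5→J4→J2→Out: bottleneck 5, flow now 18. (uses reverse residual edge)
No augmenting path remains; maximum flow = 18.
In the residual graph, reachable from Res: {Res, J7, J5, P1, TankB, J4, J6}.
Min-cut edges: J4→J2 (5), J6→Out (13); capacity 5 + 13 = 18.
This cut is saturated, so no flow can exceed 18.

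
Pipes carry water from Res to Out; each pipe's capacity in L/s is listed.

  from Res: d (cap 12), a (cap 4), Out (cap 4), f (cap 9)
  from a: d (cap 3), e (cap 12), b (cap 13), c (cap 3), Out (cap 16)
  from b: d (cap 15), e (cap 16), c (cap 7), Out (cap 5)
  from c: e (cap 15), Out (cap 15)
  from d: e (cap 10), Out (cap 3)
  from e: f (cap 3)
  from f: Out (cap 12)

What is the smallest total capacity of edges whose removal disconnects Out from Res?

Augment Res→Out: bottleneck 4, flow now 4.
Augment Res→a→Out: bottleneck 4, flow now 8.
Augment Res→d→Out: bottleneck 3, flow now 11.
Augment Res→f→Out: bottleneck 9, flow now 20.
Augment Res→d→e→f→Out: bottleneck 3, flow now 23.
No augmenting path remains; maximum flow = 23.
By max-flow min-cut, the minimum cut capacity equals the max flow.
In the residual graph, reachable from Res: {Res, d, e}.
Min-cut edges: Res→a (4), Res→f (9), Res→Out (4), d→Out (3), e→f (3); capacity 4 + 9 + 4 + 3 + 3 = 23.

23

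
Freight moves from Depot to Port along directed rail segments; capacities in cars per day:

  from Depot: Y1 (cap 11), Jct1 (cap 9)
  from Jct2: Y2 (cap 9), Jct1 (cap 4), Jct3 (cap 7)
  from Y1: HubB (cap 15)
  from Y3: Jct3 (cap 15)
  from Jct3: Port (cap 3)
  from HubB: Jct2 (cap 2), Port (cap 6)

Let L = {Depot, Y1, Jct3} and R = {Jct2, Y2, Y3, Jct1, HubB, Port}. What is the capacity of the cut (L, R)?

27

Edges leaving {Depot, Y1, Jct3}: Depot→Jct1 (9), Y1→HubB (15), Jct3→Port (3).
Cut capacity = 9 + 15 + 3 = 27.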